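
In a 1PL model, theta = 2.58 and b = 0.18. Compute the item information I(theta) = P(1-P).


P = 1/(1+exp(-(2.58-0.18))) = 0.9168
I = P*(1-P) = 0.9168 * 0.0832
I = 0.0763

0.0763


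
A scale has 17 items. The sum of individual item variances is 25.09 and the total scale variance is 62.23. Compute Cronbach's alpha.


alpha = (k/(k-1)) * (1 - sum(si^2)/s_total^2)
= (17/16) * (1 - 25.09/62.23)
alpha = 0.6341

0.6341


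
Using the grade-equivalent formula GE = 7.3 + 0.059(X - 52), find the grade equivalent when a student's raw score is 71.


raw - median = 71 - 52 = 19
slope * diff = 0.059 * 19 = 1.121
GE = 7.3 + 1.121
GE = 8.421

8.421


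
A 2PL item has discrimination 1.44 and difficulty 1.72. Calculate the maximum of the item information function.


For 2PL, max info at theta = b = 1.72
I_max = a^2 / 4 = 1.44^2 / 4
= 2.0736 / 4
I_max = 0.5184

0.5184


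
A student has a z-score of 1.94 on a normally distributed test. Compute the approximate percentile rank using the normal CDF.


CDF(z) = 0.5 * (1 + erf(z/sqrt(2)))
erf(1.3718) = 0.9476
CDF = 0.9738
Percentile rank = 0.9738 * 100 = 97.38

97.38


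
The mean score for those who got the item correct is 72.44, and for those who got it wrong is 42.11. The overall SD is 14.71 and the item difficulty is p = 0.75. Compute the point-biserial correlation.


q = 1 - p = 0.25
rpb = ((M1 - M0) / SD) * sqrt(p * q)
rpb = ((72.44 - 42.11) / 14.71) * sqrt(0.75 * 0.25)
rpb = 0.8928

0.8928


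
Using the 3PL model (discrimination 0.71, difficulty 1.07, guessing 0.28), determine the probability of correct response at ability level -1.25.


logit = 0.71*(-1.25 - 1.07) = -1.6472
P* = 1/(1 + exp(--1.6472)) = 0.1615
P = 0.28 + (1 - 0.28) * 0.1615
P = 0.3963

0.3963


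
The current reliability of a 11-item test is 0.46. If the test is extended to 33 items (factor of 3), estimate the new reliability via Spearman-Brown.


r_new = (n * rxx) / (1 + (n-1) * rxx)
r_new = (3 * 0.46) / (1 + 2 * 0.46)
r_new = 1.38 / 1.92
r_new = 0.7188

0.7188


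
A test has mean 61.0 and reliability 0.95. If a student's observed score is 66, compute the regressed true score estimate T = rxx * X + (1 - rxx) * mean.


T_est = rxx * X + (1 - rxx) * mean
T_est = 0.95 * 66 + 0.05 * 61.0
T_est = 62.7 + 3.05
T_est = 65.75

65.75


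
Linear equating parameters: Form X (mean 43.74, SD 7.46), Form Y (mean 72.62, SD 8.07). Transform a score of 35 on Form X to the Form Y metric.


slope = SD_Y / SD_X = 8.07 / 7.46 ~ 1.0818
intercept = mean_Y - slope * mean_X = 72.62 - (8.07 / 7.46) * 43.74 ~ 25.3034
Y = slope * X + intercept. To avoid rounding drift from the rounded slope/intercept, evaluate the equivalent form Y = mean_Y + SD_Y * (X - mean_X) / SD_X at full precision:
Y = 72.62 + 8.07 * (35 - 43.74) / 7.46
Y = 72.62 - 8.07 * 8.74 / 7.46
Y = 72.62 - 70.5318 / 7.46
Y = 72.62 - 9.4547
Y = 63.1653

63.1653


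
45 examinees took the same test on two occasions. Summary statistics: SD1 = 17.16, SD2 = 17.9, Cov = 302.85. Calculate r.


r = cov(X,Y) / (SD_X * SD_Y)
r = 302.85 / (17.16 * 17.9)
r = 302.85 / 307.164
r = 0.986

0.986


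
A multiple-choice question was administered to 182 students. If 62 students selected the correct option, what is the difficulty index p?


Item difficulty p = number correct / total examinees
p = 62 / 182
p = 0.3407

0.3407


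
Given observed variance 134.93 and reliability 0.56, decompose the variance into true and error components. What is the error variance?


var_true = rxx * var_obs = 0.56 * 134.93 = 75.5608
var_error = var_obs - var_true
var_error = 134.93 - 75.5608
var_error = 59.3692

59.3692


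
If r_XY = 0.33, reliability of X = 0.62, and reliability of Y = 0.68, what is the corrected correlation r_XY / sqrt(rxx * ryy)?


r_corrected = rxy / sqrt(rxx * ryy)
= 0.33 / sqrt(0.62 * 0.68)
= 0.33 / sqrt(0.4216)
= 0.33 / 0.649307
r_corrected = 0.5082

0.5082


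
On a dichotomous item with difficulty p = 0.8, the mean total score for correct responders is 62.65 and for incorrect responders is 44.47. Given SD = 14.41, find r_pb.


q = 1 - p = 0.2
rpb = ((M1 - M0) / SD) * sqrt(p * q)
rpb = ((62.65 - 44.47) / 14.41) * sqrt(0.8 * 0.2)
rpb = 0.5046

0.5046


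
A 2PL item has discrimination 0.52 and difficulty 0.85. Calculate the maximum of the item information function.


For 2PL, max info at theta = b = 0.85
I_max = a^2 / 4 = 0.52^2 / 4
= 0.2704 / 4
I_max = 0.0676

0.0676


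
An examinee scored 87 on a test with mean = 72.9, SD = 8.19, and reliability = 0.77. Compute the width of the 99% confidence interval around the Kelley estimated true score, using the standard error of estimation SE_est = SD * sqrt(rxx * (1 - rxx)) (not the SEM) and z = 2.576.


True score estimate = 0.77*87 + 0.23*72.9 = 83.757
SE_est = SD * sqrt(rxx * (1 - rxx)) = 8.19 * sqrt(0.77 * 0.23) = 8.19 * sqrt(0.1771) = 3.446618
CI = T_est +/- z * SE_est, so width = 2 * z * SE_est = 2 * 2.576 * 3.446618
Width = 17.757

17.757


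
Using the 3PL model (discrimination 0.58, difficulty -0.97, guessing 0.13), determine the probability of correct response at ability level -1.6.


logit = 0.58*(-1.6 - -0.97) = -0.3654
P* = 1/(1 + exp(--0.3654)) = 0.4097
P = 0.13 + (1 - 0.13) * 0.4097
P = 0.4864

0.4864


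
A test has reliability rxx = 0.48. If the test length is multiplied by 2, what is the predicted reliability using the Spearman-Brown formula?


r_new = (n * rxx) / (1 + (n-1) * rxx)
r_new = (2 * 0.48) / (1 + 1 * 0.48)
r_new = 0.96 / 1.48
r_new = 0.6486

0.6486


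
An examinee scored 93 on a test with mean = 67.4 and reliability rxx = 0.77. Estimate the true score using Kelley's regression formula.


T_est = rxx * X + (1 - rxx) * mean
T_est = 0.77 * 93 + 0.23 * 67.4
T_est = 71.61 + 15.502
T_est = 87.112

87.112


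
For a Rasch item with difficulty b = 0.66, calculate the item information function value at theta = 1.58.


P = 1/(1+exp(-(1.58-0.66))) = 0.715
I = P*(1-P) = 0.715 * 0.285
I = 0.2038

0.2038


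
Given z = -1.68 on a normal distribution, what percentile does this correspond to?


CDF(z) = 0.5 * (1 + erf(z/sqrt(2)))
erf(-1.1879) = -0.907
CDF = 0.0465
Percentile rank = 0.0465 * 100 = 4.65

4.65


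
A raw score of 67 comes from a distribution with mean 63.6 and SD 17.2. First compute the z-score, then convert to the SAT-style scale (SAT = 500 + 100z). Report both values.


z = (X - mean) / SD = (67 - 63.6) / 17.2
z = 3.4 / 17.2
z = 0.1977
SAT-scale = SAT = 500 + 100z
Carry z at full precision (z = 3.4 / 17.2) into the conversion:
SAT-scale = 500 + 100 * (3.4 / 17.2) = 500 + 340 / 17.2
SAT-scale = 500 + 19.7674
SAT-scale = 519.7674

519.7674


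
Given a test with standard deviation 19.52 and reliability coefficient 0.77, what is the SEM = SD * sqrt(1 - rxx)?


SEM = SD * sqrt(1 - rxx)
SEM = 19.52 * sqrt(1 - 0.77)
SEM = 19.52 * sqrt(0.23) = 19.52 * 0.479583
SEM = 9.3615

9.3615


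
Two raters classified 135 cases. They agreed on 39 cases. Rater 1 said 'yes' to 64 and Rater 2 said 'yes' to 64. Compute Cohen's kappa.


P_o = 39/135 = 0.288889
P_e = (64*64 + 71*71) / 18225 = 0.501344
kappa = (P_o - P_e) / (1 - P_e)
kappa = (0.288889 - 0.501344) / (1 - 0.501344)
kappa = -0.4261

-0.4261


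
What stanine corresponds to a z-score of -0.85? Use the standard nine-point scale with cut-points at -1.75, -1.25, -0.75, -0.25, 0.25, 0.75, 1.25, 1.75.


Stanine boundaries: [-1.75, -1.25, -0.75, -0.25, 0.25, 0.75, 1.25, 1.75]
z = -0.85
Check each boundary:
  z >= -1.75 -> could be stanine 2
  z >= -1.25 -> could be stanine 3
  z < -0.75
  z < -0.25
  z < 0.25
  z < 0.75
  z < 1.25
  z < 1.75
Highest qualifying boundary gives stanine = 3

3


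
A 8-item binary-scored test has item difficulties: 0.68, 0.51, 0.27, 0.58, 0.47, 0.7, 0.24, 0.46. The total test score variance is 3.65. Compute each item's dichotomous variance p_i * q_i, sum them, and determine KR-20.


For each item, compute p_i * q_i:
  Item 1: 0.68 * 0.32 = 0.2176
  Item 2: 0.51 * 0.49 = 0.2499
  Item 3: 0.27 * 0.73 = 0.1971
  Item 4: 0.58 * 0.42 = 0.2436
  Item 5: 0.47 * 0.53 = 0.2491
  Item 6: 0.7 * 0.3 = 0.21
  Item 7: 0.24 * 0.76 = 0.1824
  Item 8: 0.46 * 0.54 = 0.2484
Sum(p_i * q_i) = 0.2176 + 0.2499 + 0.1971 + 0.2436 + 0.2491 + 0.21 + 0.1824 + 0.2484 = 1.7981
KR-20 = (k/(k-1)) * (1 - Sum(p_i*q_i) / Var_total)
= (8/7) * (1 - 1.7981/3.65)
= 1.1429 * 0.5074
KR-20 = 0.5799

0.5799


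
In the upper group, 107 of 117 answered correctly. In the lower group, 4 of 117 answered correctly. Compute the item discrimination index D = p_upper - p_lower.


p_upper = 107/117 = 0.9145
p_lower = 4/117 = 0.0342
D = 0.9145 - 0.0342 = 0.8803

0.8803


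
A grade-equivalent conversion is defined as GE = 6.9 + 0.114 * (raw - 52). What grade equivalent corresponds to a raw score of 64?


raw - median = 64 - 52 = 12
slope * diff = 0.114 * 12 = 1.368
GE = 6.9 + 1.368
GE = 8.268

8.268


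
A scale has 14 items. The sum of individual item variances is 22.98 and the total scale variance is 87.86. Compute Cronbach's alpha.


alpha = (k/(k-1)) * (1 - sum(si^2)/s_total^2)
= (14/13) * (1 - 22.98/87.86)
alpha = 0.7953

0.7953


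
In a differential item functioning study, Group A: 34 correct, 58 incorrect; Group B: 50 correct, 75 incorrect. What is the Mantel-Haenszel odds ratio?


Odds_A = 34/58 = 0.5862
Odds_B = 50/75 = 0.6667
OR = Odds_A / Odds_B = 0.5862 / 0.6667
Exactly, OR = (34 * 75) / (58 * 50) = 2550 / 2900
OR = 0.8793

0.8793


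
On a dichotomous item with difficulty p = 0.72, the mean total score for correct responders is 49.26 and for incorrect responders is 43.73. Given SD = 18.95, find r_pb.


q = 1 - p = 0.28
rpb = ((M1 - M0) / SD) * sqrt(p * q)
rpb = ((49.26 - 43.73) / 18.95) * sqrt(0.72 * 0.28)
rpb = 0.131

0.131


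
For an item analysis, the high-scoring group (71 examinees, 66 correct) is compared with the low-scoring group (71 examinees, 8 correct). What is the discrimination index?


p_upper = 66/71 = 0.9296
p_lower = 8/71 = 0.1127
D = 0.9296 - 0.1127 = 0.8169

0.8169


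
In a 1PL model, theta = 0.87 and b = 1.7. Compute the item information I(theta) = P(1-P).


P = 1/(1+exp(-(0.87-1.7))) = 0.3036
I = P*(1-P) = 0.3036 * 0.6964
I = 0.2114

0.2114


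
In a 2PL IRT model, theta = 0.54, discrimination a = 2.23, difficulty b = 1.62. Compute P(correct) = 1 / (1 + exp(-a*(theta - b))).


a*(theta - b) = 2.23 * (0.54 - 1.62) = -2.4084
exp(--2.4084) = 11.1162
P = 1 / (1 + 11.1162)
P = 0.0825

0.0825


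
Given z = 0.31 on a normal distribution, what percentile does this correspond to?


CDF(z) = 0.5 * (1 + erf(z/sqrt(2)))
erf(0.2192) = 0.2434
CDF = 0.6217
Percentile rank = 0.6217 * 100 = 62.17

62.17


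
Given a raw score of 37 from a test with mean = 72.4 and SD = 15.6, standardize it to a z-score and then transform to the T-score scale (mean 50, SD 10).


z = (X - mean) / SD = (37 - 72.4) / 15.6
z = -35.4 / 15.6
z = -2.2692
T-score = T = 50 + 10z
Carry z at full precision (z = -35.4 / 15.6) into the conversion:
T-score = 50 + 10 * (-35.4 / 15.6) = 50 + -354 / 15.6
T-score = 50 + -22.6923
T-score = 27.3077

27.3077


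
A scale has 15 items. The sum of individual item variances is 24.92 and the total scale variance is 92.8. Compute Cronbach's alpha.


alpha = (k/(k-1)) * (1 - sum(si^2)/s_total^2)
= (15/14) * (1 - 24.92/92.8)
alpha = 0.7837

0.7837


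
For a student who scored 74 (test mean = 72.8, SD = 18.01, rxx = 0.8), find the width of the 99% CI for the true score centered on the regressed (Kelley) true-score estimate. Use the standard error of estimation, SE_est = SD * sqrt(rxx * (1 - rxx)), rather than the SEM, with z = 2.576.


True score estimate = 0.8*74 + 0.2*72.8 = 73.76
SE_est = SD * sqrt(rxx * (1 - rxx)) = 18.01 * sqrt(0.8 * 0.2) = 18.01 * sqrt(0.16) = 7.204
CI = T_est +/- z * SE_est, so width = 2 * z * SE_est = 2 * 2.576 * 7.204
Width = 37.115

37.115


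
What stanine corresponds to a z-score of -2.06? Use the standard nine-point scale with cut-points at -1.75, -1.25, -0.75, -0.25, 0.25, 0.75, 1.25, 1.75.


Stanine boundaries: [-1.75, -1.25, -0.75, -0.25, 0.25, 0.75, 1.25, 1.75]
z = -2.06
Check each boundary:
  z < -1.75
  z < -1.25
  z < -0.75
  z < -0.25
  z < 0.25
  z < 0.75
  z < 1.25
  z < 1.75
Highest qualifying boundary gives stanine = 1

1


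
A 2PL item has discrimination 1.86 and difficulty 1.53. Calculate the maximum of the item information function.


For 2PL, max info at theta = b = 1.53
I_max = a^2 / 4 = 1.86^2 / 4
= 3.4596 / 4
I_max = 0.8649

0.8649


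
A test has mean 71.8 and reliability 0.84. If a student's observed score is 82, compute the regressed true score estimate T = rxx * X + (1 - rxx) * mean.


T_est = rxx * X + (1 - rxx) * mean
T_est = 0.84 * 82 + 0.16 * 71.8
T_est = 68.88 + 11.488
T_est = 80.368

80.368


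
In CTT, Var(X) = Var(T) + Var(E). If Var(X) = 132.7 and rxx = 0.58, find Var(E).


var_true = rxx * var_obs = 0.58 * 132.7 = 76.966
var_error = var_obs - var_true
var_error = 132.7 - 76.966
var_error = 55.734

55.734


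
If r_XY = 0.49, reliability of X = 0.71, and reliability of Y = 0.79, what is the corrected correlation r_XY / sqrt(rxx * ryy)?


r_corrected = rxy / sqrt(rxx * ryy)
= 0.49 / sqrt(0.71 * 0.79)
= 0.49 / sqrt(0.5609)
= 0.49 / 0.748933
r_corrected = 0.6543

0.6543


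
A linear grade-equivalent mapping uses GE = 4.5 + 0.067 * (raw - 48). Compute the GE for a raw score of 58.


raw - median = 58 - 48 = 10
slope * diff = 0.067 * 10 = 0.67
GE = 4.5 + 0.67
GE = 5.17

5.17


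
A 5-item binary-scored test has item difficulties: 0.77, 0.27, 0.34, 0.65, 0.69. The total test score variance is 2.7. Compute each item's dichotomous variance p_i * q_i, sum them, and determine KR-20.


For each item, compute p_i * q_i:
  Item 1: 0.77 * 0.23 = 0.1771
  Item 2: 0.27 * 0.73 = 0.1971
  Item 3: 0.34 * 0.66 = 0.2244
  Item 4: 0.65 * 0.35 = 0.2275
  Item 5: 0.69 * 0.31 = 0.2139
Sum(p_i * q_i) = 0.1771 + 0.1971 + 0.2244 + 0.2275 + 0.2139 = 1.04
KR-20 = (k/(k-1)) * (1 - Sum(p_i*q_i) / Var_total)
= (5/4) * (1 - 1.04/2.7)
= 1.25 * 0.6148
KR-20 = 0.7685

0.7685


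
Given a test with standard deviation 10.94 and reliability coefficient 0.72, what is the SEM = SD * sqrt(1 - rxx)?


SEM = SD * sqrt(1 - rxx)
SEM = 10.94 * sqrt(1 - 0.72)
SEM = 10.94 * sqrt(0.28) = 10.94 * 0.52915
SEM = 5.7889

5.7889


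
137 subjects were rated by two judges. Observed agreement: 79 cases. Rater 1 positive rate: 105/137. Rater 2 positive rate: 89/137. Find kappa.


P_o = 79/137 = 0.576642
P_e = (105*89 + 32*48) / 18769 = 0.579733
kappa = (P_o - P_e) / (1 - P_e)
kappa = (0.576642 - 0.579733) / (1 - 0.579733)
kappa = -0.0074

-0.0074


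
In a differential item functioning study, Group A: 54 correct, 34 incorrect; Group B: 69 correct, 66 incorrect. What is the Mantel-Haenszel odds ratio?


Odds_A = 54/34 = 1.5882
Odds_B = 69/66 = 1.0455
OR = Odds_A / Odds_B = 1.5882 / 1.0455
Exactly, OR = (54 * 66) / (34 * 69) = 3564 / 2346
OR = 1.5192

1.5192


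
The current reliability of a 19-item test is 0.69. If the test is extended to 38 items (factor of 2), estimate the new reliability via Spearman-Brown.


r_new = (n * rxx) / (1 + (n-1) * rxx)
r_new = (2 * 0.69) / (1 + 1 * 0.69)
r_new = 1.38 / 1.69
r_new = 0.8166

0.8166


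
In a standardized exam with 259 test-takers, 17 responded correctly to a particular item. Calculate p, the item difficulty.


Item difficulty p = number correct / total examinees
p = 17 / 259
p = 0.0656

0.0656


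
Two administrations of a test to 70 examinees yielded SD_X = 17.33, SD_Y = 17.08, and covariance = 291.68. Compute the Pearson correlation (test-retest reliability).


r = cov(X,Y) / (SD_X * SD_Y)
r = 291.68 / (17.33 * 17.08)
r = 291.68 / 295.9964
r = 0.9854

0.9854


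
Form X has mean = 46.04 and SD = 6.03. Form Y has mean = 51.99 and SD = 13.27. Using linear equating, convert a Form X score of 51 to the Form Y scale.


slope = SD_Y / SD_X = 13.27 / 6.03 ~ 2.2007
intercept = mean_Y - slope * mean_X = 51.99 - (13.27 / 6.03) * 46.04 ~ -49.3285
Y = slope * X + intercept. To avoid rounding drift from the rounded slope/intercept, evaluate the equivalent form Y = mean_Y + SD_Y * (X - mean_X) / SD_X at full precision:
Y = 51.99 + 13.27 * (51 - 46.04) / 6.03
Y = 51.99 + 13.27 * 4.96 / 6.03
Y = 51.99 + 65.8192 / 6.03
Y = 51.99 + 10.9153
Y = 62.9053

62.9053


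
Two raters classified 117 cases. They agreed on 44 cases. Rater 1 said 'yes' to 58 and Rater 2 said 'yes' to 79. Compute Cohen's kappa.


P_o = 44/117 = 0.376068
P_e = (58*79 + 59*38) / 13689 = 0.498502
kappa = (P_o - P_e) / (1 - P_e)
kappa = (0.376068 - 0.498502) / (1 - 0.498502)
kappa = -0.2441

-0.2441


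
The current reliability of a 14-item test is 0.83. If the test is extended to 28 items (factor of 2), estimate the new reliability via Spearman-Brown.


r_new = (n * rxx) / (1 + (n-1) * rxx)
r_new = (2 * 0.83) / (1 + 1 * 0.83)
r_new = 1.66 / 1.83
r_new = 0.9071

0.9071


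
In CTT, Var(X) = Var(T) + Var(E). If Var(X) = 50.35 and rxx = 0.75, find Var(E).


var_true = rxx * var_obs = 0.75 * 50.35 = 37.7625
var_error = var_obs - var_true
var_error = 50.35 - 37.7625
var_error = 12.5875

12.5875


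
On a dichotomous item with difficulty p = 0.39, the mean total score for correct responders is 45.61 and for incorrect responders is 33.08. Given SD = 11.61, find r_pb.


q = 1 - p = 0.61
rpb = ((M1 - M0) / SD) * sqrt(p * q)
rpb = ((45.61 - 33.08) / 11.61) * sqrt(0.39 * 0.61)
rpb = 0.5264

0.5264


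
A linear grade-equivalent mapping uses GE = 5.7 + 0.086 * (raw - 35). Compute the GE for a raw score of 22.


raw - median = 22 - 35 = -13
slope * diff = 0.086 * -13 = -1.118
GE = 5.7 + -1.118
GE = 4.582

4.582


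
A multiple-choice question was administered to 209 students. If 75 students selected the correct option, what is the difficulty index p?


Item difficulty p = number correct / total examinees
p = 75 / 209
p = 0.3589

0.3589


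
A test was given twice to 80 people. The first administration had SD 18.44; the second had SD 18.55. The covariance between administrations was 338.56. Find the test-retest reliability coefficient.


r = cov(X,Y) / (SD_X * SD_Y)
r = 338.56 / (18.44 * 18.55)
r = 338.56 / 342.062
r = 0.9898

0.9898


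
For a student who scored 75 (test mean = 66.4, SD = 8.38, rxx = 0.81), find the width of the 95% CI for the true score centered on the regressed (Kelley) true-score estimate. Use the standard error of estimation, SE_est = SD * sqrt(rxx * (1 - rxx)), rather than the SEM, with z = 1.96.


True score estimate = 0.81*75 + 0.19*66.4 = 73.366
SE_est = SD * sqrt(rxx * (1 - rxx)) = 8.38 * sqrt(0.81 * 0.19) = 8.38 * sqrt(0.1539) = 3.287482
CI = T_est +/- z * SE_est, so width = 2 * z * SE_est = 2 * 1.96 * 3.287482
Width = 12.8869

12.8869


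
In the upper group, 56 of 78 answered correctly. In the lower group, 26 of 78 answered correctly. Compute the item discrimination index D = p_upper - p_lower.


p_upper = 56/78 = 0.7179
p_lower = 26/78 = 0.3333
D = 0.7179 - 0.3333 = 0.3846

0.3846


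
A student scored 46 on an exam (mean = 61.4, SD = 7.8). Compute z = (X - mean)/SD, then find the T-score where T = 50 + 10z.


z = (X - mean) / SD = (46 - 61.4) / 7.8
z = -15.4 / 7.8
z = -1.9744
T-score = T = 50 + 10z
Carry z at full precision (z = -15.4 / 7.8) into the conversion:
T-score = 50 + 10 * (-15.4 / 7.8) = 50 + -154 / 7.8
T-score = 50 + -19.7436
T-score = 30.2564

30.2564


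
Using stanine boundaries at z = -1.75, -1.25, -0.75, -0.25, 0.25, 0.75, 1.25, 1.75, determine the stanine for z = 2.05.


Stanine boundaries: [-1.75, -1.25, -0.75, -0.25, 0.25, 0.75, 1.25, 1.75]
z = 2.05
Check each boundary:
  z >= -1.75 -> could be stanine 2
  z >= -1.25 -> could be stanine 3
  z >= -0.75 -> could be stanine 4
  z >= -0.25 -> could be stanine 5
  z >= 0.25 -> could be stanine 6
  z >= 0.75 -> could be stanine 7
  z >= 1.25 -> could be stanine 8
  z >= 1.75 -> could be stanine 9
Highest qualifying boundary gives stanine = 9

9


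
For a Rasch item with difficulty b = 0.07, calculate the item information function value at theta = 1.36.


P = 1/(1+exp(-(1.36-0.07))) = 0.7841
I = P*(1-P) = 0.7841 * 0.2159
I = 0.1693

0.1693


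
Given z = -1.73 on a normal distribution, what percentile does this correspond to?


CDF(z) = 0.5 * (1 + erf(z/sqrt(2)))
erf(-1.2233) = -0.9164
CDF = 0.0418
Percentile rank = 0.0418 * 100 = 4.18

4.18


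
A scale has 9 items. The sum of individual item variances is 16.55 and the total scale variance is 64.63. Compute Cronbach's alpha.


alpha = (k/(k-1)) * (1 - sum(si^2)/s_total^2)
= (9/8) * (1 - 16.55/64.63)
alpha = 0.8369

0.8369


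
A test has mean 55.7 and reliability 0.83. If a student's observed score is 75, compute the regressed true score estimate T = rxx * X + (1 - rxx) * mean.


T_est = rxx * X + (1 - rxx) * mean
T_est = 0.83 * 75 + 0.17 * 55.7
T_est = 62.25 + 9.469
T_est = 71.719

71.719


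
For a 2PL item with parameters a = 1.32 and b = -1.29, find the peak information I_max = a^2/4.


For 2PL, max info at theta = b = -1.29
I_max = a^2 / 4 = 1.32^2 / 4
= 1.7424 / 4
I_max = 0.4356

0.4356


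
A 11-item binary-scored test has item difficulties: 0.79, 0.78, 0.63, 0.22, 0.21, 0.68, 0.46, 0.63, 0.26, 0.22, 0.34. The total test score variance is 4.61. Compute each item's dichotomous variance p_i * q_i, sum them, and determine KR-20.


For each item, compute p_i * q_i:
  Item 1: 0.79 * 0.21 = 0.1659
  Item 2: 0.78 * 0.22 = 0.1716
  Item 3: 0.63 * 0.37 = 0.2331
  Item 4: 0.22 * 0.78 = 0.1716
  Item 5: 0.21 * 0.79 = 0.1659
  Item 6: 0.68 * 0.32 = 0.2176
  Item 7: 0.46 * 0.54 = 0.2484
  Item 8: 0.63 * 0.37 = 0.2331
  Item 9: 0.26 * 0.74 = 0.1924
  Item 10: 0.22 * 0.78 = 0.1716
  Item 11: 0.34 * 0.66 = 0.2244
Sum(p_i * q_i) = 0.1659 + 0.1716 + 0.2331 + 0.1716 + 0.1659 + 0.2176 + 0.2484 + 0.2331 + 0.1924 + 0.1716 + 0.2244 = 2.1956
KR-20 = (k/(k-1)) * (1 - Sum(p_i*q_i) / Var_total)
= (11/10) * (1 - 2.1956/4.61)
= 1.1 * 0.5237
KR-20 = 0.5761

0.5761


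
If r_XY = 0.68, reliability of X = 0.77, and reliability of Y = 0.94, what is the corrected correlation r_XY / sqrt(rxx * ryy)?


r_corrected = rxy / sqrt(rxx * ryy)
= 0.68 / sqrt(0.77 * 0.94)
= 0.68 / sqrt(0.7238)
= 0.68 / 0.850764
r_corrected = 0.7993

0.7993


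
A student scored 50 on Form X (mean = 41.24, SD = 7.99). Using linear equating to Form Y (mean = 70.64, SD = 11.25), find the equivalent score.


slope = SD_Y / SD_X = 11.25 / 7.99 ~ 1.408
intercept = mean_Y - slope * mean_X = 70.64 - (11.25 / 7.99) * 41.24 ~ 12.5737
Y = slope * X + intercept. To avoid rounding drift from the rounded slope/intercept, evaluate the equivalent form Y = mean_Y + SD_Y * (X - mean_X) / SD_X at full precision:
Y = 70.64 + 11.25 * (50 - 41.24) / 7.99
Y = 70.64 + 11.25 * 8.76 / 7.99
Y = 70.64 + 98.55 / 7.99
Y = 70.64 + 12.3342
Y = 82.9742

82.9742


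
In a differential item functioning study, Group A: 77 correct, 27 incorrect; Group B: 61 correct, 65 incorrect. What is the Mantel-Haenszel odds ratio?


Odds_A = 77/27 = 2.8519
Odds_B = 61/65 = 0.9385
OR = Odds_A / Odds_B = 2.8519 / 0.9385
Exactly, OR = (77 * 65) / (27 * 61) = 5005 / 1647
OR = 3.0389

3.0389


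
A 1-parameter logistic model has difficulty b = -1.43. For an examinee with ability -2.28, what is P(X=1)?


theta - b = -2.28 - -1.43 = -0.85
exp(-(theta - b)) = exp(0.85) = 2.3396
P = 1 / (1 + 2.3396)
P = 0.2994

0.2994


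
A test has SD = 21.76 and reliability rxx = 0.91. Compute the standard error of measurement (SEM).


SEM = SD * sqrt(1 - rxx)
SEM = 21.76 * sqrt(1 - 0.91)
SEM = 21.76 * sqrt(0.09) = 21.76 * 0.3
SEM = 6.528

6.528


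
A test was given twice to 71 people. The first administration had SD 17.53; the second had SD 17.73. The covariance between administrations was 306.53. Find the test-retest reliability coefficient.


r = cov(X,Y) / (SD_X * SD_Y)
r = 306.53 / (17.53 * 17.73)
r = 306.53 / 310.8069
r = 0.9862

0.9862


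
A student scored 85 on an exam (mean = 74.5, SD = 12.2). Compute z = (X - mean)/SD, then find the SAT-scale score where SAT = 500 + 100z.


z = (X - mean) / SD = (85 - 74.5) / 12.2
z = 10.5 / 12.2
z = 0.8607
SAT-scale = SAT = 500 + 100z
Carry z at full precision (z = 10.5 / 12.2) into the conversion:
SAT-scale = 500 + 100 * (10.5 / 12.2) = 500 + 1050 / 12.2
SAT-scale = 500 + 86.0656
SAT-scale = 586.0656

586.0656


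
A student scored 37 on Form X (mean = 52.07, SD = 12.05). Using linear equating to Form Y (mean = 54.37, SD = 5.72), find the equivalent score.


slope = SD_Y / SD_X = 5.72 / 12.05 ~ 0.4747
intercept = mean_Y - slope * mean_X = 54.37 - (5.72 / 12.05) * 52.07 ~ 29.653
Y = slope * X + intercept. To avoid rounding drift from the rounded slope/intercept, evaluate the equivalent form Y = mean_Y + SD_Y * (X - mean_X) / SD_X at full precision:
Y = 54.37 + 5.72 * (37 - 52.07) / 12.05
Y = 54.37 - 5.72 * 15.07 / 12.05
Y = 54.37 - 86.2004 / 12.05
Y = 54.37 - 7.1536
Y = 47.2164

47.2164


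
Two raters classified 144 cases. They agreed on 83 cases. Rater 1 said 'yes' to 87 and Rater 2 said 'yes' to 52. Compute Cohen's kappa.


P_o = 83/144 = 0.576389
P_e = (87*52 + 57*92) / 20736 = 0.471065
kappa = (P_o - P_e) / (1 - P_e)
kappa = (0.576389 - 0.471065) / (1 - 0.471065)
kappa = 0.1991

0.1991


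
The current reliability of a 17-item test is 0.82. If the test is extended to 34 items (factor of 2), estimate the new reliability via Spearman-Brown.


r_new = (n * rxx) / (1 + (n-1) * rxx)
r_new = (2 * 0.82) / (1 + 1 * 0.82)
r_new = 1.64 / 1.82
r_new = 0.9011

0.9011


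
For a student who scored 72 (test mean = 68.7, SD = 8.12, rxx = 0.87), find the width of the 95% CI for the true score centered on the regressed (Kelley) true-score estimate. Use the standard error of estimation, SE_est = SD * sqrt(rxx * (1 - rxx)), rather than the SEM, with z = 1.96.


True score estimate = 0.87*72 + 0.13*68.7 = 71.571
SE_est = SD * sqrt(rxx * (1 - rxx)) = 8.12 * sqrt(0.87 * 0.13) = 8.12 * sqrt(0.1131) = 2.730784
CI = T_est +/- z * SE_est, so width = 2 * z * SE_est = 2 * 1.96 * 2.730784
Width = 10.7047

10.7047


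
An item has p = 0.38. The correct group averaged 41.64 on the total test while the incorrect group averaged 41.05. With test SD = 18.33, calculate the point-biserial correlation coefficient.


q = 1 - p = 0.62
rpb = ((M1 - M0) / SD) * sqrt(p * q)
rpb = ((41.64 - 41.05) / 18.33) * sqrt(0.38 * 0.62)
rpb = 0.0156

0.0156


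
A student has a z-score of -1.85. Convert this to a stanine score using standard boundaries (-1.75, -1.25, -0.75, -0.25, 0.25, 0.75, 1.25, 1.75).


Stanine boundaries: [-1.75, -1.25, -0.75, -0.25, 0.25, 0.75, 1.25, 1.75]
z = -1.85
Check each boundary:
  z < -1.75
  z < -1.25
  z < -0.75
  z < -0.25
  z < 0.25
  z < 0.75
  z < 1.25
  z < 1.75
Highest qualifying boundary gives stanine = 1

1


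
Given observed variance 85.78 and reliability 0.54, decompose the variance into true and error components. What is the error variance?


var_true = rxx * var_obs = 0.54 * 85.78 = 46.3212
var_error = var_obs - var_true
var_error = 85.78 - 46.3212
var_error = 39.4588

39.4588


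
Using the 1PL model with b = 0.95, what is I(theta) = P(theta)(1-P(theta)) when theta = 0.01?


P = 1/(1+exp(-(0.01-0.95))) = 0.2809
I = P*(1-P) = 0.2809 * 0.7191
I = 0.202

0.202


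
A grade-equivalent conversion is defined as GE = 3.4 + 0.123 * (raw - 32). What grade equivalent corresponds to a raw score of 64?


raw - median = 64 - 32 = 32
slope * diff = 0.123 * 32 = 3.936
GE = 3.4 + 3.936
GE = 7.336

7.336


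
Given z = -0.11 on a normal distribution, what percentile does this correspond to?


CDF(z) = 0.5 * (1 + erf(z/sqrt(2)))
erf(-0.0778) = -0.0876
CDF = 0.4562
Percentile rank = 0.4562 * 100 = 45.62

45.62


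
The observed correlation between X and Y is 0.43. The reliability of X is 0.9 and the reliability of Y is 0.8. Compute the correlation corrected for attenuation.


r_corrected = rxy / sqrt(rxx * ryy)
= 0.43 / sqrt(0.9 * 0.8)
= 0.43 / sqrt(0.72)
= 0.43 / 0.848528
r_corrected = 0.5068

0.5068


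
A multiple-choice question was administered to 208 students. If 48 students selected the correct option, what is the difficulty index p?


Item difficulty p = number correct / total examinees
p = 48 / 208
p = 0.2308

0.2308


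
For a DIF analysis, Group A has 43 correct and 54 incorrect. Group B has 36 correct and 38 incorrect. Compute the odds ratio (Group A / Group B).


Odds_A = 43/54 = 0.7963
Odds_B = 36/38 = 0.9474
OR = Odds_A / Odds_B = 0.7963 / 0.9474
Exactly, OR = (43 * 38) / (54 * 36) = 1634 / 1944
OR = 0.8405

0.8405


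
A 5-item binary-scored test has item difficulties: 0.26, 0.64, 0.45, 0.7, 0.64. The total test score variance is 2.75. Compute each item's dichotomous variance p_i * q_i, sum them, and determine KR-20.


For each item, compute p_i * q_i:
  Item 1: 0.26 * 0.74 = 0.1924
  Item 2: 0.64 * 0.36 = 0.2304
  Item 3: 0.45 * 0.55 = 0.2475
  Item 4: 0.7 * 0.3 = 0.21
  Item 5: 0.64 * 0.36 = 0.2304
Sum(p_i * q_i) = 0.1924 + 0.2304 + 0.2475 + 0.21 + 0.2304 = 1.1107
KR-20 = (k/(k-1)) * (1 - Sum(p_i*q_i) / Var_total)
= (5/4) * (1 - 1.1107/2.75)
= 1.25 * 0.5961
KR-20 = 0.7451

0.7451


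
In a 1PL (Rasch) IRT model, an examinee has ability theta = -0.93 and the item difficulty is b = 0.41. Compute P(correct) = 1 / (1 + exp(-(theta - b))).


theta - b = -0.93 - 0.41 = -1.34
exp(-(theta - b)) = exp(1.34) = 3.819
P = 1 / (1 + 3.819)
P = 0.2075

0.2075


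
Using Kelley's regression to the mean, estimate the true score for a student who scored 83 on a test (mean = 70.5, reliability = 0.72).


T_est = rxx * X + (1 - rxx) * mean
T_est = 0.72 * 83 + 0.28 * 70.5
T_est = 59.76 + 19.74
T_est = 79.5

79.5


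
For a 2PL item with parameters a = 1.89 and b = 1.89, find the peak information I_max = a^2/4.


For 2PL, max info at theta = b = 1.89
I_max = a^2 / 4 = 1.89^2 / 4
= 3.5721 / 4
I_max = 0.893

0.893


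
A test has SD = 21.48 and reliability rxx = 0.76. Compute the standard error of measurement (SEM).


SEM = SD * sqrt(1 - rxx)
SEM = 21.48 * sqrt(1 - 0.76)
SEM = 21.48 * sqrt(0.24) = 21.48 * 0.489898
SEM = 10.523

10.523


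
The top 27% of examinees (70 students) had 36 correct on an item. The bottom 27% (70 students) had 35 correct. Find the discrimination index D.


p_upper = 36/70 = 0.5143
p_lower = 35/70 = 0.5
D = 0.5143 - 0.5 = 0.0143

0.0143


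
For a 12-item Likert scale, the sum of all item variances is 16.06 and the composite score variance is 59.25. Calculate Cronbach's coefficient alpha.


alpha = (k/(k-1)) * (1 - sum(si^2)/s_total^2)
= (12/11) * (1 - 16.06/59.25)
alpha = 0.7952

0.7952


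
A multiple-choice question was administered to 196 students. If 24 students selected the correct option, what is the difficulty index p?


Item difficulty p = number correct / total examinees
p = 24 / 196
p = 0.1224

0.1224


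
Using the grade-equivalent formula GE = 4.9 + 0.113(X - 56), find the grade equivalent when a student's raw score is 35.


raw - median = 35 - 56 = -21
slope * diff = 0.113 * -21 = -2.373
GE = 4.9 + -2.373
GE = 2.527

2.527


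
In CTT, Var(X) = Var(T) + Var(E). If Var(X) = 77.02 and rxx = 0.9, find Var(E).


var_true = rxx * var_obs = 0.9 * 77.02 = 69.318
var_error = var_obs - var_true
var_error = 77.02 - 69.318
var_error = 7.702

7.702


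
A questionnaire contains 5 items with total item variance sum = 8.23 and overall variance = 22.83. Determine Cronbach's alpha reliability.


alpha = (k/(k-1)) * (1 - sum(si^2)/s_total^2)
= (5/4) * (1 - 8.23/22.83)
alpha = 0.7994

0.7994


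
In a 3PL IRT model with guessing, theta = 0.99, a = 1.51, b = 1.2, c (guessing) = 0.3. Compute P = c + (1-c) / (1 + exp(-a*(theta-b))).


logit = 1.51*(0.99 - 1.2) = -0.3171
P* = 1/(1 + exp(--0.3171)) = 0.4214
P = 0.3 + (1 - 0.3) * 0.4214
P = 0.595

0.595


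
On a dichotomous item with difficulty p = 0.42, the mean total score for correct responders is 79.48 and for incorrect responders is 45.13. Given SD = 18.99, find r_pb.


q = 1 - p = 0.58
rpb = ((M1 - M0) / SD) * sqrt(p * q)
rpb = ((79.48 - 45.13) / 18.99) * sqrt(0.42 * 0.58)
rpb = 0.8928

0.8928


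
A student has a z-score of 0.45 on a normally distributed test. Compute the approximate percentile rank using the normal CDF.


CDF(z) = 0.5 * (1 + erf(z/sqrt(2)))
erf(0.3182) = 0.3473
CDF = 0.6736
Percentile rank = 0.6736 * 100 = 67.36

67.36


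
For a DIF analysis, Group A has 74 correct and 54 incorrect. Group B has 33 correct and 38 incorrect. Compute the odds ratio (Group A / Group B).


Odds_A = 74/54 = 1.3704
Odds_B = 33/38 = 0.8684
OR = Odds_A / Odds_B = 1.3704 / 0.8684
Exactly, OR = (74 * 38) / (54 * 33) = 2812 / 1782
OR = 1.578

1.578


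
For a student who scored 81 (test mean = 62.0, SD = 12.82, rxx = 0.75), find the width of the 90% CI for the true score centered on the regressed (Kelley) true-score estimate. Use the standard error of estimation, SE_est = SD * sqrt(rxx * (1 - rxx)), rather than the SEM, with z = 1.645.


True score estimate = 0.75*81 + 0.25*62.0 = 76.25
SE_est = SD * sqrt(rxx * (1 - rxx)) = 12.82 * sqrt(0.75 * 0.25) = 12.82 * sqrt(0.1875) = 5.551223
CI = T_est +/- z * SE_est, so width = 2 * z * SE_est = 2 * 1.645 * 5.551223
Width = 18.2635

18.2635


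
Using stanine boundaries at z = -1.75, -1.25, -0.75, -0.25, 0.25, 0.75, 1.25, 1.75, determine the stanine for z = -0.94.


Stanine boundaries: [-1.75, -1.25, -0.75, -0.25, 0.25, 0.75, 1.25, 1.75]
z = -0.94
Check each boundary:
  z >= -1.75 -> could be stanine 2
  z >= -1.25 -> could be stanine 3
  z < -0.75
  z < -0.25
  z < 0.25
  z < 0.75
  z < 1.25
  z < 1.75
Highest qualifying boundary gives stanine = 3

3


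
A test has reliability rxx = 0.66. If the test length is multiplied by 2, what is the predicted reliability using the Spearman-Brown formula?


r_new = (n * rxx) / (1 + (n-1) * rxx)
r_new = (2 * 0.66) / (1 + 1 * 0.66)
r_new = 1.32 / 1.66
r_new = 0.7952

0.7952


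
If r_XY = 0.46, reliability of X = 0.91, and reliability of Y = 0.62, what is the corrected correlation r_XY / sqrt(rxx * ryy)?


r_corrected = rxy / sqrt(rxx * ryy)
= 0.46 / sqrt(0.91 * 0.62)
= 0.46 / sqrt(0.5642)
= 0.46 / 0.751132
r_corrected = 0.6124

0.6124


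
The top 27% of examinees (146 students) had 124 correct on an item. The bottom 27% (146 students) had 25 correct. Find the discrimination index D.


p_upper = 124/146 = 0.8493
p_lower = 25/146 = 0.1712
D = 0.8493 - 0.1712 = 0.6781

0.6781


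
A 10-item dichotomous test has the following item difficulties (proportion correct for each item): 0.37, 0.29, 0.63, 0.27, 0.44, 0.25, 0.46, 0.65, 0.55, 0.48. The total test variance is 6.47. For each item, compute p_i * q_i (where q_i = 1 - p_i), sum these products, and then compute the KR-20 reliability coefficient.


For each item, compute p_i * q_i:
  Item 1: 0.37 * 0.63 = 0.2331
  Item 2: 0.29 * 0.71 = 0.2059
  Item 3: 0.63 * 0.37 = 0.2331
  Item 4: 0.27 * 0.73 = 0.1971
  Item 5: 0.44 * 0.56 = 0.2464
  Item 6: 0.25 * 0.75 = 0.1875
  Item 7: 0.46 * 0.54 = 0.2484
  Item 8: 0.65 * 0.35 = 0.2275
  Item 9: 0.55 * 0.45 = 0.2475
  Item 10: 0.48 * 0.52 = 0.2496
Sum(p_i * q_i) = 0.2331 + 0.2059 + 0.2331 + 0.1971 + 0.2464 + 0.1875 + 0.2484 + 0.2275 + 0.2475 + 0.2496 = 2.2761
KR-20 = (k/(k-1)) * (1 - Sum(p_i*q_i) / Var_total)
= (10/9) * (1 - 2.2761/6.47)
= 1.1111 * 0.6482
KR-20 = 0.7202

0.7202


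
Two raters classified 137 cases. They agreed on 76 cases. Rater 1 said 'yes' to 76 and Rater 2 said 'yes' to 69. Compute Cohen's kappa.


P_o = 76/137 = 0.554745
P_e = (76*69 + 61*68) / 18769 = 0.5004
kappa = (P_o - P_e) / (1 - P_e)
kappa = (0.554745 - 0.5004) / (1 - 0.5004)
kappa = 0.1088

0.1088


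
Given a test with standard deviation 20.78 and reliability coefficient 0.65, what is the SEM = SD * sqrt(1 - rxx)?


SEM = SD * sqrt(1 - rxx)
SEM = 20.78 * sqrt(1 - 0.65)
SEM = 20.78 * sqrt(0.35) = 20.78 * 0.591608
SEM = 12.2936

12.2936


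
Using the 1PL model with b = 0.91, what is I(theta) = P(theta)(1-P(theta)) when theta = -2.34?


P = 1/(1+exp(-(-2.34-0.91))) = 0.0373
I = P*(1-P) = 0.0373 * 0.9627
I = 0.0359

0.0359


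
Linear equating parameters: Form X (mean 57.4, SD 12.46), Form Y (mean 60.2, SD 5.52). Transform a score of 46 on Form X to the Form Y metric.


slope = SD_Y / SD_X = 5.52 / 12.46 ~ 0.443
intercept = mean_Y - slope * mean_X = 60.2 - (5.52 / 12.46) * 57.4 ~ 34.7708
Y = slope * X + intercept. To avoid rounding drift from the rounded slope/intercept, evaluate the equivalent form Y = mean_Y + SD_Y * (X - mean_X) / SD_X at full precision:
Y = 60.2 + 5.52 * (46 - 57.4) / 12.46
Y = 60.2 - 5.52 * 11.4 / 12.46
Y = 60.2 - 62.928 / 12.46
Y = 60.2 - 5.0504
Y = 55.1496

55.1496


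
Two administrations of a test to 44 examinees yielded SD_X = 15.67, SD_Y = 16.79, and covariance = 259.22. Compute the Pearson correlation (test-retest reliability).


r = cov(X,Y) / (SD_X * SD_Y)
r = 259.22 / (15.67 * 16.79)
r = 259.22 / 263.0993
r = 0.9853

0.9853


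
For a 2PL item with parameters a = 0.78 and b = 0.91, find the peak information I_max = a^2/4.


For 2PL, max info at theta = b = 0.91
I_max = a^2 / 4 = 0.78^2 / 4
= 0.6084 / 4
I_max = 0.1521

0.1521


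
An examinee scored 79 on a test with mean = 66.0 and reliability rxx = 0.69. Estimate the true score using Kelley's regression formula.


T_est = rxx * X + (1 - rxx) * mean
T_est = 0.69 * 79 + 0.31 * 66.0
T_est = 54.51 + 20.46
T_est = 74.97

74.97


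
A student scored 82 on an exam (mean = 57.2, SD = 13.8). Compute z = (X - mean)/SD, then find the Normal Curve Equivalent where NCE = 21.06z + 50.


z = (X - mean) / SD = (82 - 57.2) / 13.8
z = 24.8 / 13.8
z = 1.7971
NCE = NCE = 21.06z + 50
Carry z at full precision (z = 24.8 / 13.8) into the conversion:
NCE = 21.06 * (24.8 / 13.8) + 50 = 522.288 / 13.8 + 50
NCE = 37.847 + 50
NCE = 87.847

87.847


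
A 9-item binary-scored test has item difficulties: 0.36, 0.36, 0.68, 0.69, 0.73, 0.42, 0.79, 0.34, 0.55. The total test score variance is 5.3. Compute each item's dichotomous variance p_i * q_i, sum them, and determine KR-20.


For each item, compute p_i * q_i:
  Item 1: 0.36 * 0.64 = 0.2304
  Item 2: 0.36 * 0.64 = 0.2304
  Item 3: 0.68 * 0.32 = 0.2176
  Item 4: 0.69 * 0.31 = 0.2139
  Item 5: 0.73 * 0.27 = 0.1971
  Item 6: 0.42 * 0.58 = 0.2436
  Item 7: 0.79 * 0.21 = 0.1659
  Item 8: 0.34 * 0.66 = 0.2244
  Item 9: 0.55 * 0.45 = 0.2475
Sum(p_i * q_i) = 0.2304 + 0.2304 + 0.2176 + 0.2139 + 0.1971 + 0.2436 + 0.1659 + 0.2244 + 0.2475 = 1.9708
KR-20 = (k/(k-1)) * (1 - Sum(p_i*q_i) / Var_total)
= (9/8) * (1 - 1.9708/5.3)
= 1.125 * 0.6282
KR-20 = 0.7067

0.7067


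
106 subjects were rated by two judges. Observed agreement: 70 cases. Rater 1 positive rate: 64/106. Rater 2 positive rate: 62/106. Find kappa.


P_o = 70/106 = 0.660377
P_e = (64*62 + 42*44) / 11236 = 0.517622
kappa = (P_o - P_e) / (1 - P_e)
kappa = (0.660377 - 0.517622) / (1 - 0.517622)
kappa = 0.2959

0.2959


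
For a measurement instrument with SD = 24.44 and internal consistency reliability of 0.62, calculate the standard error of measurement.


SEM = SD * sqrt(1 - rxx)
SEM = 24.44 * sqrt(1 - 0.62)
SEM = 24.44 * sqrt(0.38) = 24.44 * 0.616441
SEM = 15.0658

15.0658


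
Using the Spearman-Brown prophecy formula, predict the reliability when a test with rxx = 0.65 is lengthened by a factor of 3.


r_new = (n * rxx) / (1 + (n-1) * rxx)
r_new = (3 * 0.65) / (1 + 2 * 0.65)
r_new = 1.95 / 2.3
r_new = 0.8478

0.8478


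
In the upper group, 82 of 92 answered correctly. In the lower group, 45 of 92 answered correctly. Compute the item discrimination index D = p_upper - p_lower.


p_upper = 82/92 = 0.8913
p_lower = 45/92 = 0.4891
D = 0.8913 - 0.4891 = 0.4022

0.4022


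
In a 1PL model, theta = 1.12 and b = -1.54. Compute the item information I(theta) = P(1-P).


P = 1/(1+exp(-(1.12--1.54))) = 0.9346
I = P*(1-P) = 0.9346 * 0.0654
I = 0.0611

0.0611
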